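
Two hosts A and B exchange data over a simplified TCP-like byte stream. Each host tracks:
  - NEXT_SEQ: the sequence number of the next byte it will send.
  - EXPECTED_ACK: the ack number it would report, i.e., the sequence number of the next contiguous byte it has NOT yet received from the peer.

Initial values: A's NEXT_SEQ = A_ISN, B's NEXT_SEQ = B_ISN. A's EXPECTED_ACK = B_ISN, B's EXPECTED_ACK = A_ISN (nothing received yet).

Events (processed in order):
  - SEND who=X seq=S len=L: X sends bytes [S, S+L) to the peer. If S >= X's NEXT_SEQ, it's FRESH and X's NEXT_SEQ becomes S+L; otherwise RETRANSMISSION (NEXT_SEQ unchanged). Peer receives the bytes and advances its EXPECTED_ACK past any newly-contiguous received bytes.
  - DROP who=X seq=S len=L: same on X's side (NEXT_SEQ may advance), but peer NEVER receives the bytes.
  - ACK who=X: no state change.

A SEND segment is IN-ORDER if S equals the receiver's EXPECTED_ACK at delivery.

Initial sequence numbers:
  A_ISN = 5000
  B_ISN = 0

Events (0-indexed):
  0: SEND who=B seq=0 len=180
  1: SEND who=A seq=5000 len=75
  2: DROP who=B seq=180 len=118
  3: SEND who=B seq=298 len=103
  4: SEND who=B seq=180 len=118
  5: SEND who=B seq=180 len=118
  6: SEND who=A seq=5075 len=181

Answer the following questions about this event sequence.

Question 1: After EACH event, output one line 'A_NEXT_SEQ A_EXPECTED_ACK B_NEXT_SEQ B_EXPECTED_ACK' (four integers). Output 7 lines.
5000 180 180 5000
5075 180 180 5075
5075 180 298 5075
5075 180 401 5075
5075 401 401 5075
5075 401 401 5075
5256 401 401 5256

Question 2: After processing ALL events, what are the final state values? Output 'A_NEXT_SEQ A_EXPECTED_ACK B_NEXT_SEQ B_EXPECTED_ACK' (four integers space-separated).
Answer: 5256 401 401 5256

Derivation:
After event 0: A_seq=5000 A_ack=180 B_seq=180 B_ack=5000
After event 1: A_seq=5075 A_ack=180 B_seq=180 B_ack=5075
After event 2: A_seq=5075 A_ack=180 B_seq=298 B_ack=5075
After event 3: A_seq=5075 A_ack=180 B_seq=401 B_ack=5075
After event 4: A_seq=5075 A_ack=401 B_seq=401 B_ack=5075
After event 5: A_seq=5075 A_ack=401 B_seq=401 B_ack=5075
After event 6: A_seq=5256 A_ack=401 B_seq=401 B_ack=5256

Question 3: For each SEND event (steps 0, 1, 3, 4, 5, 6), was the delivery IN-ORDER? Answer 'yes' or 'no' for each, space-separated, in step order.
Answer: yes yes no yes no yes

Derivation:
Step 0: SEND seq=0 -> in-order
Step 1: SEND seq=5000 -> in-order
Step 3: SEND seq=298 -> out-of-order
Step 4: SEND seq=180 -> in-order
Step 5: SEND seq=180 -> out-of-order
Step 6: SEND seq=5075 -> in-order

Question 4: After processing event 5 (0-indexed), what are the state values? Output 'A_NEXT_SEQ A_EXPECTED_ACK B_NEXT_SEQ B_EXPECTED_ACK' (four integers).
After event 0: A_seq=5000 A_ack=180 B_seq=180 B_ack=5000
After event 1: A_seq=5075 A_ack=180 B_seq=180 B_ack=5075
After event 2: A_seq=5075 A_ack=180 B_seq=298 B_ack=5075
After event 3: A_seq=5075 A_ack=180 B_seq=401 B_ack=5075
After event 4: A_seq=5075 A_ack=401 B_seq=401 B_ack=5075
After event 5: A_seq=5075 A_ack=401 B_seq=401 B_ack=5075

5075 401 401 5075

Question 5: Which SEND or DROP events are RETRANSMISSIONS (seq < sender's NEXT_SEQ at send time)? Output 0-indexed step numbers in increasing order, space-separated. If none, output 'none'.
Step 0: SEND seq=0 -> fresh
Step 1: SEND seq=5000 -> fresh
Step 2: DROP seq=180 -> fresh
Step 3: SEND seq=298 -> fresh
Step 4: SEND seq=180 -> retransmit
Step 5: SEND seq=180 -> retransmit
Step 6: SEND seq=5075 -> fresh

Answer: 4 5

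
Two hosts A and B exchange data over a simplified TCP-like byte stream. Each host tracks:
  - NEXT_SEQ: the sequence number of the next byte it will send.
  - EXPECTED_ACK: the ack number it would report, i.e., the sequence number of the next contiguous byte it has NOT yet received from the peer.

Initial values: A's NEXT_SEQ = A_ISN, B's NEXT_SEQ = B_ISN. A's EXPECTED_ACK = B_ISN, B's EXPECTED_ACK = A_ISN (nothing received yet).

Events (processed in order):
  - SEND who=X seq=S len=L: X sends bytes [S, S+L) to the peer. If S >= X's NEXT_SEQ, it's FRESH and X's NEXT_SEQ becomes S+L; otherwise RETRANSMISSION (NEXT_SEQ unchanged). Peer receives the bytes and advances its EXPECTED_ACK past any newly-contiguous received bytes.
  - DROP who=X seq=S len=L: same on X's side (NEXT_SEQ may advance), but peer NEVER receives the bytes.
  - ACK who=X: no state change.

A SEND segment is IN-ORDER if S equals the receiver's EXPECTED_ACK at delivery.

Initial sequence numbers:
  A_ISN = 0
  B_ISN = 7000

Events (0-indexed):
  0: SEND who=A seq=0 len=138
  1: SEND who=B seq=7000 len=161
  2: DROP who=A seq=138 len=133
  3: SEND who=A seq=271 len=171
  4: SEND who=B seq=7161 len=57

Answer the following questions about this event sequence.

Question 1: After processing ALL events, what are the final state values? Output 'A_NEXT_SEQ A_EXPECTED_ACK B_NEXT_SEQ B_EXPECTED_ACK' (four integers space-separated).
Answer: 442 7218 7218 138

Derivation:
After event 0: A_seq=138 A_ack=7000 B_seq=7000 B_ack=138
After event 1: A_seq=138 A_ack=7161 B_seq=7161 B_ack=138
After event 2: A_seq=271 A_ack=7161 B_seq=7161 B_ack=138
After event 3: A_seq=442 A_ack=7161 B_seq=7161 B_ack=138
After event 4: A_seq=442 A_ack=7218 B_seq=7218 B_ack=138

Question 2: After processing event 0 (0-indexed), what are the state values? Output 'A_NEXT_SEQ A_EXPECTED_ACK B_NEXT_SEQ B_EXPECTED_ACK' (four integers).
After event 0: A_seq=138 A_ack=7000 B_seq=7000 B_ack=138

138 7000 7000 138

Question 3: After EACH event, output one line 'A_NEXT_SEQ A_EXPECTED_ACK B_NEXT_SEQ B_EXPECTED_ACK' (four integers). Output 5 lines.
138 7000 7000 138
138 7161 7161 138
271 7161 7161 138
442 7161 7161 138
442 7218 7218 138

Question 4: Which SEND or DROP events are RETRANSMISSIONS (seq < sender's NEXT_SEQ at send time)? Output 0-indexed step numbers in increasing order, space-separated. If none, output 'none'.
Answer: none

Derivation:
Step 0: SEND seq=0 -> fresh
Step 1: SEND seq=7000 -> fresh
Step 2: DROP seq=138 -> fresh
Step 3: SEND seq=271 -> fresh
Step 4: SEND seq=7161 -> fresh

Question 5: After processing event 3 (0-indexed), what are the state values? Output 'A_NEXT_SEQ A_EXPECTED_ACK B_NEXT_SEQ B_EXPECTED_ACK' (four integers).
After event 0: A_seq=138 A_ack=7000 B_seq=7000 B_ack=138
After event 1: A_seq=138 A_ack=7161 B_seq=7161 B_ack=138
After event 2: A_seq=271 A_ack=7161 B_seq=7161 B_ack=138
After event 3: A_seq=442 A_ack=7161 B_seq=7161 B_ack=138

442 7161 7161 138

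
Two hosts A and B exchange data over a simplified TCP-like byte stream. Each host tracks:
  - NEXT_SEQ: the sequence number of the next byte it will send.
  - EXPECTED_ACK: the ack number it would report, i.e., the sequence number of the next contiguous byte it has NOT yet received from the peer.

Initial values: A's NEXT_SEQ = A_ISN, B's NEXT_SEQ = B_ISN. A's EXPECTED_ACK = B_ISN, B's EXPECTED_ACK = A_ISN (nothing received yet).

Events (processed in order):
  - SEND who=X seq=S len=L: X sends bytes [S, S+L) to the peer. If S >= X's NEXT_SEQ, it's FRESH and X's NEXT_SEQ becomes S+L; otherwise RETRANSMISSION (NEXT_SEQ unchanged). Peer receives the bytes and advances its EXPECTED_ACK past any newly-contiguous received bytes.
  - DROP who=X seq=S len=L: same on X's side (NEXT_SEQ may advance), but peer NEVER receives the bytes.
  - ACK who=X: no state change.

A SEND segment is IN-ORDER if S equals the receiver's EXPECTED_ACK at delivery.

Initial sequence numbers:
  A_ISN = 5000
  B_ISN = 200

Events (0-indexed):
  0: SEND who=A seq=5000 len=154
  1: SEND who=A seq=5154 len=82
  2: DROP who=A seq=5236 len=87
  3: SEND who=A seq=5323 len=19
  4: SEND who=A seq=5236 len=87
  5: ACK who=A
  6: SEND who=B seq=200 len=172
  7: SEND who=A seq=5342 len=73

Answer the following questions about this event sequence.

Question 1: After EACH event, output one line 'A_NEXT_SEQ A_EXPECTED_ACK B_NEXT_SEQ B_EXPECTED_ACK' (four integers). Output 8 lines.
5154 200 200 5154
5236 200 200 5236
5323 200 200 5236
5342 200 200 5236
5342 200 200 5342
5342 200 200 5342
5342 372 372 5342
5415 372 372 5415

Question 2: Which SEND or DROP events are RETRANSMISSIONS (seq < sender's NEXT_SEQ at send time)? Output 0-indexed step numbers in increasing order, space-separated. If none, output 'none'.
Step 0: SEND seq=5000 -> fresh
Step 1: SEND seq=5154 -> fresh
Step 2: DROP seq=5236 -> fresh
Step 3: SEND seq=5323 -> fresh
Step 4: SEND seq=5236 -> retransmit
Step 6: SEND seq=200 -> fresh
Step 7: SEND seq=5342 -> fresh

Answer: 4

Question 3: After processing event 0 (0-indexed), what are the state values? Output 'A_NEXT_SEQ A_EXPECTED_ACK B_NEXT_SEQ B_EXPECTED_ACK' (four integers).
After event 0: A_seq=5154 A_ack=200 B_seq=200 B_ack=5154

5154 200 200 5154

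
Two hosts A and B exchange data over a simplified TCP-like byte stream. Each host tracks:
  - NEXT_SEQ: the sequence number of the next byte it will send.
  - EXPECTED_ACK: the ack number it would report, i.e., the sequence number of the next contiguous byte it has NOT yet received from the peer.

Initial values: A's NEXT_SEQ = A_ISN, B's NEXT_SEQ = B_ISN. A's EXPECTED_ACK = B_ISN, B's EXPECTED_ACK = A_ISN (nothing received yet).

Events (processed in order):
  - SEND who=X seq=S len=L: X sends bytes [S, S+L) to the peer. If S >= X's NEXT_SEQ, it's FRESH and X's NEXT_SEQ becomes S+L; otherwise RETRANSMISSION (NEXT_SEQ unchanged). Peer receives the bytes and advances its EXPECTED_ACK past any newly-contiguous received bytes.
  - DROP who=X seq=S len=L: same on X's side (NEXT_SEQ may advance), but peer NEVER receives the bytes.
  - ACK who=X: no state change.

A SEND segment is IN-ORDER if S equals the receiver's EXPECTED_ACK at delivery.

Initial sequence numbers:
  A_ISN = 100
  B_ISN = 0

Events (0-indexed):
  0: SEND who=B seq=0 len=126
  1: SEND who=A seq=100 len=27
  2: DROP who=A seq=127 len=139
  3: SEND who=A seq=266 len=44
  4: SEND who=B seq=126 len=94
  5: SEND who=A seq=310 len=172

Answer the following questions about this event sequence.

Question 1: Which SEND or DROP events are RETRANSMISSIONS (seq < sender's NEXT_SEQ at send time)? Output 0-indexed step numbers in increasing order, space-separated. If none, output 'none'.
Answer: none

Derivation:
Step 0: SEND seq=0 -> fresh
Step 1: SEND seq=100 -> fresh
Step 2: DROP seq=127 -> fresh
Step 3: SEND seq=266 -> fresh
Step 4: SEND seq=126 -> fresh
Step 5: SEND seq=310 -> fresh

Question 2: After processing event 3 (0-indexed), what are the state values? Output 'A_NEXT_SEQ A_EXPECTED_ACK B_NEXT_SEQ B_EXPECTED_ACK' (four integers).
After event 0: A_seq=100 A_ack=126 B_seq=126 B_ack=100
After event 1: A_seq=127 A_ack=126 B_seq=126 B_ack=127
After event 2: A_seq=266 A_ack=126 B_seq=126 B_ack=127
After event 3: A_seq=310 A_ack=126 B_seq=126 B_ack=127

310 126 126 127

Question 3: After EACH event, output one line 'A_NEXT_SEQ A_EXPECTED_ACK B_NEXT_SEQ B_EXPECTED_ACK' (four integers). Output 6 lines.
100 126 126 100
127 126 126 127
266 126 126 127
310 126 126 127
310 220 220 127
482 220 220 127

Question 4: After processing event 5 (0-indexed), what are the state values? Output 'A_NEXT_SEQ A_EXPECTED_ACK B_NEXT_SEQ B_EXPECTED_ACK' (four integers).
After event 0: A_seq=100 A_ack=126 B_seq=126 B_ack=100
After event 1: A_seq=127 A_ack=126 B_seq=126 B_ack=127
After event 2: A_seq=266 A_ack=126 B_seq=126 B_ack=127
After event 3: A_seq=310 A_ack=126 B_seq=126 B_ack=127
After event 4: A_seq=310 A_ack=220 B_seq=220 B_ack=127
After event 5: A_seq=482 A_ack=220 B_seq=220 B_ack=127

482 220 220 127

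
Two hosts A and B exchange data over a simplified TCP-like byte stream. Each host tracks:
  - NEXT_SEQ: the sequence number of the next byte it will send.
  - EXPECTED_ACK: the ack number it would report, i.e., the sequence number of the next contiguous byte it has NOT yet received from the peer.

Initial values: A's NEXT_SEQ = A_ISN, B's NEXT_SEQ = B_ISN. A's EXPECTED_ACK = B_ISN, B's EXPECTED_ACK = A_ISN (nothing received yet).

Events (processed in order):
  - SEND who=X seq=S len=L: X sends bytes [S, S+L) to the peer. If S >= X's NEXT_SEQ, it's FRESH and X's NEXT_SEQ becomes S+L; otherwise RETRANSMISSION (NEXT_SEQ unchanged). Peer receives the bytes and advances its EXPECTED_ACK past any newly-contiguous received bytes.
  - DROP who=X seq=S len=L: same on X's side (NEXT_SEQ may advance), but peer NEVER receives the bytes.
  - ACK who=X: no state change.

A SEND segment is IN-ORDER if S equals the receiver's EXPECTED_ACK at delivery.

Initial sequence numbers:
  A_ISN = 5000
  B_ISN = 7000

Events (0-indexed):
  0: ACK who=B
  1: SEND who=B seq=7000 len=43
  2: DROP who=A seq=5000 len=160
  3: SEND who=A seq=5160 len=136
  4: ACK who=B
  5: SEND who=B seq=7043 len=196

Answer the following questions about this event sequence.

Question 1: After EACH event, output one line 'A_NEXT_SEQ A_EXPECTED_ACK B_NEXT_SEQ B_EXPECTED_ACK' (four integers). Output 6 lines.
5000 7000 7000 5000
5000 7043 7043 5000
5160 7043 7043 5000
5296 7043 7043 5000
5296 7043 7043 5000
5296 7239 7239 5000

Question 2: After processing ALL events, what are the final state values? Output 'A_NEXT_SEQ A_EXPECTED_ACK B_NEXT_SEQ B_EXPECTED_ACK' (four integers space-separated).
After event 0: A_seq=5000 A_ack=7000 B_seq=7000 B_ack=5000
After event 1: A_seq=5000 A_ack=7043 B_seq=7043 B_ack=5000
After event 2: A_seq=5160 A_ack=7043 B_seq=7043 B_ack=5000
After event 3: A_seq=5296 A_ack=7043 B_seq=7043 B_ack=5000
After event 4: A_seq=5296 A_ack=7043 B_seq=7043 B_ack=5000
After event 5: A_seq=5296 A_ack=7239 B_seq=7239 B_ack=5000

Answer: 5296 7239 7239 5000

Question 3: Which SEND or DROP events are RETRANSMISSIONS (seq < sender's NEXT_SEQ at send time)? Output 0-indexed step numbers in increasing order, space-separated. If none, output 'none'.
Answer: none

Derivation:
Step 1: SEND seq=7000 -> fresh
Step 2: DROP seq=5000 -> fresh
Step 3: SEND seq=5160 -> fresh
Step 5: SEND seq=7043 -> fresh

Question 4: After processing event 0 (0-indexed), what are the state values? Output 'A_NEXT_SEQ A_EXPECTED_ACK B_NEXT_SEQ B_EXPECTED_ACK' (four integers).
After event 0: A_seq=5000 A_ack=7000 B_seq=7000 B_ack=5000

5000 7000 7000 5000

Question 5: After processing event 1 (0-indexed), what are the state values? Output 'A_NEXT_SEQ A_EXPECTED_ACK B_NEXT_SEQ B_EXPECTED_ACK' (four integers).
After event 0: A_seq=5000 A_ack=7000 B_seq=7000 B_ack=5000
After event 1: A_seq=5000 A_ack=7043 B_seq=7043 B_ack=5000

5000 7043 7043 5000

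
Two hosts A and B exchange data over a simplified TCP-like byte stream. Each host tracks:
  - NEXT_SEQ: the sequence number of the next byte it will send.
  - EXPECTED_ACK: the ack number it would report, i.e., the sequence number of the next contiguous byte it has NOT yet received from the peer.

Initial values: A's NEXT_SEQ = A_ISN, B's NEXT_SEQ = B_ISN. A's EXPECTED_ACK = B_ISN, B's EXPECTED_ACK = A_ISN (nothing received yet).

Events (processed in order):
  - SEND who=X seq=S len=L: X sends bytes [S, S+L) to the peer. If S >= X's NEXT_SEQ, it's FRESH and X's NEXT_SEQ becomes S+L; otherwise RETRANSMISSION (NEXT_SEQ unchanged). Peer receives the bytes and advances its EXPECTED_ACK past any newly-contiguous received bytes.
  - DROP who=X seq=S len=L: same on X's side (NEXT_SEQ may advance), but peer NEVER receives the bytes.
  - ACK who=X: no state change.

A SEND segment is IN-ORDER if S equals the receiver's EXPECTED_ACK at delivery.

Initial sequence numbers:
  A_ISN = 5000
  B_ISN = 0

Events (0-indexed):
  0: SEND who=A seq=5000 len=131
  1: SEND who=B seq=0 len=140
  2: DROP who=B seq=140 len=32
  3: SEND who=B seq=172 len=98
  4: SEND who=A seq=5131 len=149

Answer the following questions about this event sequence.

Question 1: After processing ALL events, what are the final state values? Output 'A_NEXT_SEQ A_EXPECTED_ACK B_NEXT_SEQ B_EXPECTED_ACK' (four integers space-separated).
Answer: 5280 140 270 5280

Derivation:
After event 0: A_seq=5131 A_ack=0 B_seq=0 B_ack=5131
After event 1: A_seq=5131 A_ack=140 B_seq=140 B_ack=5131
After event 2: A_seq=5131 A_ack=140 B_seq=172 B_ack=5131
After event 3: A_seq=5131 A_ack=140 B_seq=270 B_ack=5131
After event 4: A_seq=5280 A_ack=140 B_seq=270 B_ack=5280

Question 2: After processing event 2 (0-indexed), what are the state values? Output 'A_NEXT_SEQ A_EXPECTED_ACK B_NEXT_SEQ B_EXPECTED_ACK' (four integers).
After event 0: A_seq=5131 A_ack=0 B_seq=0 B_ack=5131
After event 1: A_seq=5131 A_ack=140 B_seq=140 B_ack=5131
After event 2: A_seq=5131 A_ack=140 B_seq=172 B_ack=5131

5131 140 172 5131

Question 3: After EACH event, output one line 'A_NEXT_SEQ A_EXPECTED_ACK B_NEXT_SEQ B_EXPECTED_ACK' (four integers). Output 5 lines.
5131 0 0 5131
5131 140 140 5131
5131 140 172 5131
5131 140 270 5131
5280 140 270 5280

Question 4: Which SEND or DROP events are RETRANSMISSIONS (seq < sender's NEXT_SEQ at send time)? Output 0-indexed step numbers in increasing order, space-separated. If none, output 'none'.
Step 0: SEND seq=5000 -> fresh
Step 1: SEND seq=0 -> fresh
Step 2: DROP seq=140 -> fresh
Step 3: SEND seq=172 -> fresh
Step 4: SEND seq=5131 -> fresh

Answer: none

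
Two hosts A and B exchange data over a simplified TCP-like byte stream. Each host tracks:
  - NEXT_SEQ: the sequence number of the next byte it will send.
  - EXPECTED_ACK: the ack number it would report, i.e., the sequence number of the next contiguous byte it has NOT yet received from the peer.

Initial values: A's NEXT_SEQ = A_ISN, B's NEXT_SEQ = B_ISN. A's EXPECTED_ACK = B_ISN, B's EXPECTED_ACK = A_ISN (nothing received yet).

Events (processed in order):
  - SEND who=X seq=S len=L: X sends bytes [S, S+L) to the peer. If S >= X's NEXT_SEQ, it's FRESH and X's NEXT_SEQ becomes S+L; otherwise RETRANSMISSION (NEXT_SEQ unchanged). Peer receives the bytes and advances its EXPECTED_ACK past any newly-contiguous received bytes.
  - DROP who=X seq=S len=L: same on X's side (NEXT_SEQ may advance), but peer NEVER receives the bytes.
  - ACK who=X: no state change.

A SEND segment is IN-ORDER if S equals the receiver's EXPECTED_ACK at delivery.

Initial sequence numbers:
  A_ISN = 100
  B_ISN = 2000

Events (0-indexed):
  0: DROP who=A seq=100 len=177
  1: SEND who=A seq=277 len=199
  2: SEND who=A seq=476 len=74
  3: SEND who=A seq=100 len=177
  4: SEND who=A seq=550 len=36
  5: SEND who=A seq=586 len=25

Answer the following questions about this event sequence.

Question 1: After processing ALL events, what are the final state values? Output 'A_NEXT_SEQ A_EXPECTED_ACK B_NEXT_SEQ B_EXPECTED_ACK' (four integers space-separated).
After event 0: A_seq=277 A_ack=2000 B_seq=2000 B_ack=100
After event 1: A_seq=476 A_ack=2000 B_seq=2000 B_ack=100
After event 2: A_seq=550 A_ack=2000 B_seq=2000 B_ack=100
After event 3: A_seq=550 A_ack=2000 B_seq=2000 B_ack=550
After event 4: A_seq=586 A_ack=2000 B_seq=2000 B_ack=586
After event 5: A_seq=611 A_ack=2000 B_seq=2000 B_ack=611

Answer: 611 2000 2000 611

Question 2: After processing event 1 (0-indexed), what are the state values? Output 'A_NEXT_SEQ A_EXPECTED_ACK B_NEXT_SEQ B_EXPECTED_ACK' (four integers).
After event 0: A_seq=277 A_ack=2000 B_seq=2000 B_ack=100
After event 1: A_seq=476 A_ack=2000 B_seq=2000 B_ack=100

476 2000 2000 100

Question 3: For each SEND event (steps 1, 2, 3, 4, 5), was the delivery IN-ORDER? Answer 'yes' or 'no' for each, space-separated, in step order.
Answer: no no yes yes yes

Derivation:
Step 1: SEND seq=277 -> out-of-order
Step 2: SEND seq=476 -> out-of-order
Step 3: SEND seq=100 -> in-order
Step 4: SEND seq=550 -> in-order
Step 5: SEND seq=586 -> in-order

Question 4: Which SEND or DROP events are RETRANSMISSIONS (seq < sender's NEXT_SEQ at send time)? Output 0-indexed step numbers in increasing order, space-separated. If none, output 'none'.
Answer: 3

Derivation:
Step 0: DROP seq=100 -> fresh
Step 1: SEND seq=277 -> fresh
Step 2: SEND seq=476 -> fresh
Step 3: SEND seq=100 -> retransmit
Step 4: SEND seq=550 -> fresh
Step 5: SEND seq=586 -> fresh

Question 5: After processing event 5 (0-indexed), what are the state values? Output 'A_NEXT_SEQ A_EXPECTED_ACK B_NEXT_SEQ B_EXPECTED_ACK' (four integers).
After event 0: A_seq=277 A_ack=2000 B_seq=2000 B_ack=100
After event 1: A_seq=476 A_ack=2000 B_seq=2000 B_ack=100
After event 2: A_seq=550 A_ack=2000 B_seq=2000 B_ack=100
After event 3: A_seq=550 A_ack=2000 B_seq=2000 B_ack=550
After event 4: A_seq=586 A_ack=2000 B_seq=2000 B_ack=586
After event 5: A_seq=611 A_ack=2000 B_seq=2000 B_ack=611

611 2000 2000 611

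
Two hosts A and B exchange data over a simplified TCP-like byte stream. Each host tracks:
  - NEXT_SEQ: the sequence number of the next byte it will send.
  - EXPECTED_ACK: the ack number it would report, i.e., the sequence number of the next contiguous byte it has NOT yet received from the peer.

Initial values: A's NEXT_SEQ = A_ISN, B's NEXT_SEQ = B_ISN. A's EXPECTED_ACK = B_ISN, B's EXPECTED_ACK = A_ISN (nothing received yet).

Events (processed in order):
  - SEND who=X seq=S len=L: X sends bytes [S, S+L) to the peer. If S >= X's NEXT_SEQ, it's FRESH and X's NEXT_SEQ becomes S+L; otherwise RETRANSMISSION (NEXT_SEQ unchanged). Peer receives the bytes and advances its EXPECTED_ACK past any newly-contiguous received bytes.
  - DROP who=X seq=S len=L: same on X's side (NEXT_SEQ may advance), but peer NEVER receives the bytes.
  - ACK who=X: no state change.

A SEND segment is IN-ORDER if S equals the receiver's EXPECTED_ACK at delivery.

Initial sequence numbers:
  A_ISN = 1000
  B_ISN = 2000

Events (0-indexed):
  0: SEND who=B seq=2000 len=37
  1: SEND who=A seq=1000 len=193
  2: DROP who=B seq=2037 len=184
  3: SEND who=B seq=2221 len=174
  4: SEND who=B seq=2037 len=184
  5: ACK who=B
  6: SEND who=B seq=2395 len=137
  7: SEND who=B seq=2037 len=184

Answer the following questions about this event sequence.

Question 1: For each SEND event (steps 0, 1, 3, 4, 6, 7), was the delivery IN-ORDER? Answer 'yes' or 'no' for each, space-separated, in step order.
Answer: yes yes no yes yes no

Derivation:
Step 0: SEND seq=2000 -> in-order
Step 1: SEND seq=1000 -> in-order
Step 3: SEND seq=2221 -> out-of-order
Step 4: SEND seq=2037 -> in-order
Step 6: SEND seq=2395 -> in-order
Step 7: SEND seq=2037 -> out-of-order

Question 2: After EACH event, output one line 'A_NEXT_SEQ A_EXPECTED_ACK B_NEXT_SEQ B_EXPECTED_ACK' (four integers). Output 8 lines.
1000 2037 2037 1000
1193 2037 2037 1193
1193 2037 2221 1193
1193 2037 2395 1193
1193 2395 2395 1193
1193 2395 2395 1193
1193 2532 2532 1193
1193 2532 2532 1193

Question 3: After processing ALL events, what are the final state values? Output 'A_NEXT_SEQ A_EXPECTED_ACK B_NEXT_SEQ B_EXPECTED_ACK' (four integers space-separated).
After event 0: A_seq=1000 A_ack=2037 B_seq=2037 B_ack=1000
After event 1: A_seq=1193 A_ack=2037 B_seq=2037 B_ack=1193
After event 2: A_seq=1193 A_ack=2037 B_seq=2221 B_ack=1193
After event 3: A_seq=1193 A_ack=2037 B_seq=2395 B_ack=1193
After event 4: A_seq=1193 A_ack=2395 B_seq=2395 B_ack=1193
After event 5: A_seq=1193 A_ack=2395 B_seq=2395 B_ack=1193
After event 6: A_seq=1193 A_ack=2532 B_seq=2532 B_ack=1193
After event 7: A_seq=1193 A_ack=2532 B_seq=2532 B_ack=1193

Answer: 1193 2532 2532 1193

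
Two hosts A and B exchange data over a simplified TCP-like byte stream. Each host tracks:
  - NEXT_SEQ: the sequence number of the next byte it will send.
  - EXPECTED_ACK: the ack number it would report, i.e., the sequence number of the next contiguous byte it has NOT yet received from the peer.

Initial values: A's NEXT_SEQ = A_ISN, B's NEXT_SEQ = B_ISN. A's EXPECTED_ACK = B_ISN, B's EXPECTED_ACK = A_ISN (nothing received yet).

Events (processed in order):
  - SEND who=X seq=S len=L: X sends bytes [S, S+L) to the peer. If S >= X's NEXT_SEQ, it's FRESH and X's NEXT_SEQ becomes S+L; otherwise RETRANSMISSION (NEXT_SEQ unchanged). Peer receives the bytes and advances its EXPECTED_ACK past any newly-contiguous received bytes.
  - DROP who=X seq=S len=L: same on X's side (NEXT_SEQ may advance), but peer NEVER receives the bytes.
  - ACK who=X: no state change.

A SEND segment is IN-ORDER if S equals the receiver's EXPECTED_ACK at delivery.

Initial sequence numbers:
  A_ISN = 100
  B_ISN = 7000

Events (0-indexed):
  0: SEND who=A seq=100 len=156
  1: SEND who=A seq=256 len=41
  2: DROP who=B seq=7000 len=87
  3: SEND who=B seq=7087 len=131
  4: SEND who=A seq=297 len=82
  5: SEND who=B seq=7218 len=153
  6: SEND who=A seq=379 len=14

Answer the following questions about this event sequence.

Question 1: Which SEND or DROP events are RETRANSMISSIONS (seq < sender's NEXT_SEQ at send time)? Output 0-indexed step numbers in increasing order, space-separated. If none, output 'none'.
Step 0: SEND seq=100 -> fresh
Step 1: SEND seq=256 -> fresh
Step 2: DROP seq=7000 -> fresh
Step 3: SEND seq=7087 -> fresh
Step 4: SEND seq=297 -> fresh
Step 5: SEND seq=7218 -> fresh
Step 6: SEND seq=379 -> fresh

Answer: none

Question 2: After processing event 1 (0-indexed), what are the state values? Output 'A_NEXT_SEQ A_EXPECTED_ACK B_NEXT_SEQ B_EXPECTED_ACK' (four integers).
After event 0: A_seq=256 A_ack=7000 B_seq=7000 B_ack=256
After event 1: A_seq=297 A_ack=7000 B_seq=7000 B_ack=297

297 7000 7000 297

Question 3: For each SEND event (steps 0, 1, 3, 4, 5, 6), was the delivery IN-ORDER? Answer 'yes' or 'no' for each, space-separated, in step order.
Step 0: SEND seq=100 -> in-order
Step 1: SEND seq=256 -> in-order
Step 3: SEND seq=7087 -> out-of-order
Step 4: SEND seq=297 -> in-order
Step 5: SEND seq=7218 -> out-of-order
Step 6: SEND seq=379 -> in-order

Answer: yes yes no yes no yes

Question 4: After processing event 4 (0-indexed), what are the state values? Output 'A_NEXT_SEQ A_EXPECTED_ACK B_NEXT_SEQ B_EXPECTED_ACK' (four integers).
After event 0: A_seq=256 A_ack=7000 B_seq=7000 B_ack=256
After event 1: A_seq=297 A_ack=7000 B_seq=7000 B_ack=297
After event 2: A_seq=297 A_ack=7000 B_seq=7087 B_ack=297
After event 3: A_seq=297 A_ack=7000 B_seq=7218 B_ack=297
After event 4: A_seq=379 A_ack=7000 B_seq=7218 B_ack=379

379 7000 7218 379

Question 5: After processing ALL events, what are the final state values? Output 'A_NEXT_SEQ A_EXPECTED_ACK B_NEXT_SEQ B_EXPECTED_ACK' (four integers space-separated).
After event 0: A_seq=256 A_ack=7000 B_seq=7000 B_ack=256
After event 1: A_seq=297 A_ack=7000 B_seq=7000 B_ack=297
After event 2: A_seq=297 A_ack=7000 B_seq=7087 B_ack=297
After event 3: A_seq=297 A_ack=7000 B_seq=7218 B_ack=297
After event 4: A_seq=379 A_ack=7000 B_seq=7218 B_ack=379
After event 5: A_seq=379 A_ack=7000 B_seq=7371 B_ack=379
After event 6: A_seq=393 A_ack=7000 B_seq=7371 B_ack=393

Answer: 393 7000 7371 393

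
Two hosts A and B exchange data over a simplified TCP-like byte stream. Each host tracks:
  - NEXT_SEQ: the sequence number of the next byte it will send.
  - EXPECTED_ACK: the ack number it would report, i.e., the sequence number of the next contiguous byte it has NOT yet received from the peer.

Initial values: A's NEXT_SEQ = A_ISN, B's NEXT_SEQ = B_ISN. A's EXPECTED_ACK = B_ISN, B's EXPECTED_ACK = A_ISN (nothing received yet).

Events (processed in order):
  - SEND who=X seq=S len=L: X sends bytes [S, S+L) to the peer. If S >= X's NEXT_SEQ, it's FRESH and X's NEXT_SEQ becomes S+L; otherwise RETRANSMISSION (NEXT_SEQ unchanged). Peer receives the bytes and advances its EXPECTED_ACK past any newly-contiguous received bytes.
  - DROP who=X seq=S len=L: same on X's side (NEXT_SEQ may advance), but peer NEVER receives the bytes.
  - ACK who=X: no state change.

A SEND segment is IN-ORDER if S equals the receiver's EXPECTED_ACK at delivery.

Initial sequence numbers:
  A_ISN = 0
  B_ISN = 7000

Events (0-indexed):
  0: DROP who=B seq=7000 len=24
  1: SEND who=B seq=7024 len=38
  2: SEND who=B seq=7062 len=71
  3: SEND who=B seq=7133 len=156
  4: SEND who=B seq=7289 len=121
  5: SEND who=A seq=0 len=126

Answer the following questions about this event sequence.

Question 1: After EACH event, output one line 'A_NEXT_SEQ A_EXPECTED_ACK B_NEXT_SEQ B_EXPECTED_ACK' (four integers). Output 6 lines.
0 7000 7024 0
0 7000 7062 0
0 7000 7133 0
0 7000 7289 0
0 7000 7410 0
126 7000 7410 126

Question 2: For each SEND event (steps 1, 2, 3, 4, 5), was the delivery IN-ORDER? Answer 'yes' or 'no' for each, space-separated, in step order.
Step 1: SEND seq=7024 -> out-of-order
Step 2: SEND seq=7062 -> out-of-order
Step 3: SEND seq=7133 -> out-of-order
Step 4: SEND seq=7289 -> out-of-order
Step 5: SEND seq=0 -> in-order

Answer: no no no no yes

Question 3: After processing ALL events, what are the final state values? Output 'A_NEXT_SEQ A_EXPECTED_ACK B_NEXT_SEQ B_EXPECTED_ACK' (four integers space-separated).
After event 0: A_seq=0 A_ack=7000 B_seq=7024 B_ack=0
After event 1: A_seq=0 A_ack=7000 B_seq=7062 B_ack=0
After event 2: A_seq=0 A_ack=7000 B_seq=7133 B_ack=0
After event 3: A_seq=0 A_ack=7000 B_seq=7289 B_ack=0
After event 4: A_seq=0 A_ack=7000 B_seq=7410 B_ack=0
After event 5: A_seq=126 A_ack=7000 B_seq=7410 B_ack=126

Answer: 126 7000 7410 126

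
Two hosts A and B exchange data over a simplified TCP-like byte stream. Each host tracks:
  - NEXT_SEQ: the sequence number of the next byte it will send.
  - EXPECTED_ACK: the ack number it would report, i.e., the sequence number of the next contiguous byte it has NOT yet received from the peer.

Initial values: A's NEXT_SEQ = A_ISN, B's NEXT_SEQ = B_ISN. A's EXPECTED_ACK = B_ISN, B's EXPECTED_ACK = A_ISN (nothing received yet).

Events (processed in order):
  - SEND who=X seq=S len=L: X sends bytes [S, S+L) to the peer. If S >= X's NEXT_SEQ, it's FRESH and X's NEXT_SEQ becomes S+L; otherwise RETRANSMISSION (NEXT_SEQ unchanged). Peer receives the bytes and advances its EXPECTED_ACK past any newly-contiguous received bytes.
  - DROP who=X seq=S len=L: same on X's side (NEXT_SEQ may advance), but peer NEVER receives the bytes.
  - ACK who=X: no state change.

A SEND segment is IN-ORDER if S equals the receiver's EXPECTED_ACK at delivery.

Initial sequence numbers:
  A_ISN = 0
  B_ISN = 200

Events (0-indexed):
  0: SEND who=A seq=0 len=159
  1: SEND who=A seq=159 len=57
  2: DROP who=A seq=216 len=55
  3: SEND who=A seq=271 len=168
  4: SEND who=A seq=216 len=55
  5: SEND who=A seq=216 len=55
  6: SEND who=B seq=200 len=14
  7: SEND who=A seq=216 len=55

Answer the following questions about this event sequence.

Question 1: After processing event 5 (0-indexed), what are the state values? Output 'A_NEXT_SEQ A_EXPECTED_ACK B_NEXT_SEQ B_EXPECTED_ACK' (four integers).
After event 0: A_seq=159 A_ack=200 B_seq=200 B_ack=159
After event 1: A_seq=216 A_ack=200 B_seq=200 B_ack=216
After event 2: A_seq=271 A_ack=200 B_seq=200 B_ack=216
After event 3: A_seq=439 A_ack=200 B_seq=200 B_ack=216
After event 4: A_seq=439 A_ack=200 B_seq=200 B_ack=439
After event 5: A_seq=439 A_ack=200 B_seq=200 B_ack=439

439 200 200 439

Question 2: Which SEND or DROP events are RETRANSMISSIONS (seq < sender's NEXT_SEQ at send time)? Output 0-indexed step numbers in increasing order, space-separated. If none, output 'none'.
Answer: 4 5 7

Derivation:
Step 0: SEND seq=0 -> fresh
Step 1: SEND seq=159 -> fresh
Step 2: DROP seq=216 -> fresh
Step 3: SEND seq=271 -> fresh
Step 4: SEND seq=216 -> retransmit
Step 5: SEND seq=216 -> retransmit
Step 6: SEND seq=200 -> fresh
Step 7: SEND seq=216 -> retransmit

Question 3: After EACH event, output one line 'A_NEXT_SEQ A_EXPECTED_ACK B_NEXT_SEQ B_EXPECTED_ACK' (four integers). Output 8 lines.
159 200 200 159
216 200 200 216
271 200 200 216
439 200 200 216
439 200 200 439
439 200 200 439
439 214 214 439
439 214 214 439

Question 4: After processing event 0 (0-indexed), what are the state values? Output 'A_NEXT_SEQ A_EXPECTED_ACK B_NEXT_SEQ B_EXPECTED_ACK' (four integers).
After event 0: A_seq=159 A_ack=200 B_seq=200 B_ack=159

159 200 200 159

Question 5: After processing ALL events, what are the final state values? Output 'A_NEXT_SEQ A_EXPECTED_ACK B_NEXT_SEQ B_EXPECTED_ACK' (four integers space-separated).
Answer: 439 214 214 439

Derivation:
After event 0: A_seq=159 A_ack=200 B_seq=200 B_ack=159
After event 1: A_seq=216 A_ack=200 B_seq=200 B_ack=216
After event 2: A_seq=271 A_ack=200 B_seq=200 B_ack=216
After event 3: A_seq=439 A_ack=200 B_seq=200 B_ack=216
After event 4: A_seq=439 A_ack=200 B_seq=200 B_ack=439
After event 5: A_seq=439 A_ack=200 B_seq=200 B_ack=439
After event 6: A_seq=439 A_ack=214 B_seq=214 B_ack=439
After event 7: A_seq=439 A_ack=214 B_seq=214 B_ack=439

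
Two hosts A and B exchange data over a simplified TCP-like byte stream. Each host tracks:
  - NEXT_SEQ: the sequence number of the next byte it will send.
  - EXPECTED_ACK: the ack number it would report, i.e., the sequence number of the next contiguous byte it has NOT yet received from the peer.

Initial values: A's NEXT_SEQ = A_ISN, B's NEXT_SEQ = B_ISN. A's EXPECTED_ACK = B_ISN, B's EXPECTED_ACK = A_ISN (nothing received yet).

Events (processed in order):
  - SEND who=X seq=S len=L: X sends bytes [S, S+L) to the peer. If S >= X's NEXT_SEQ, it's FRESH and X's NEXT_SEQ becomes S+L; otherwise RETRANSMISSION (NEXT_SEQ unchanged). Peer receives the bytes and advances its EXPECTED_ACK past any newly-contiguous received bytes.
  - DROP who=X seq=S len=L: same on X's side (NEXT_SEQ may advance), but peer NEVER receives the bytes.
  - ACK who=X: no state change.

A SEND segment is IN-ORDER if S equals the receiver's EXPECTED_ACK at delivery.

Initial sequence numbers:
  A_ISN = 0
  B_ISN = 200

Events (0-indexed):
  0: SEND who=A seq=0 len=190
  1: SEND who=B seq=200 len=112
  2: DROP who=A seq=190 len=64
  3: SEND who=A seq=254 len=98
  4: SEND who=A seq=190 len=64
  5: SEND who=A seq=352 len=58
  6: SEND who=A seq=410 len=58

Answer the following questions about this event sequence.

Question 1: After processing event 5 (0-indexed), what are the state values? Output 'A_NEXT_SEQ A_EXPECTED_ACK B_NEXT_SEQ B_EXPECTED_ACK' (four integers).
After event 0: A_seq=190 A_ack=200 B_seq=200 B_ack=190
After event 1: A_seq=190 A_ack=312 B_seq=312 B_ack=190
After event 2: A_seq=254 A_ack=312 B_seq=312 B_ack=190
After event 3: A_seq=352 A_ack=312 B_seq=312 B_ack=190
After event 4: A_seq=352 A_ack=312 B_seq=312 B_ack=352
After event 5: A_seq=410 A_ack=312 B_seq=312 B_ack=410

410 312 312 410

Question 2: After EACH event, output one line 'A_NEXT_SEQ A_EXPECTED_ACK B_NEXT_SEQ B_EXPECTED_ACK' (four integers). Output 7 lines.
190 200 200 190
190 312 312 190
254 312 312 190
352 312 312 190
352 312 312 352
410 312 312 410
468 312 312 468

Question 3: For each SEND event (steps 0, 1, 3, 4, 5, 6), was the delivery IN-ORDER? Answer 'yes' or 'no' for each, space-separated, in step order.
Answer: yes yes no yes yes yes

Derivation:
Step 0: SEND seq=0 -> in-order
Step 1: SEND seq=200 -> in-order
Step 3: SEND seq=254 -> out-of-order
Step 4: SEND seq=190 -> in-order
Step 5: SEND seq=352 -> in-order
Step 6: SEND seq=410 -> in-order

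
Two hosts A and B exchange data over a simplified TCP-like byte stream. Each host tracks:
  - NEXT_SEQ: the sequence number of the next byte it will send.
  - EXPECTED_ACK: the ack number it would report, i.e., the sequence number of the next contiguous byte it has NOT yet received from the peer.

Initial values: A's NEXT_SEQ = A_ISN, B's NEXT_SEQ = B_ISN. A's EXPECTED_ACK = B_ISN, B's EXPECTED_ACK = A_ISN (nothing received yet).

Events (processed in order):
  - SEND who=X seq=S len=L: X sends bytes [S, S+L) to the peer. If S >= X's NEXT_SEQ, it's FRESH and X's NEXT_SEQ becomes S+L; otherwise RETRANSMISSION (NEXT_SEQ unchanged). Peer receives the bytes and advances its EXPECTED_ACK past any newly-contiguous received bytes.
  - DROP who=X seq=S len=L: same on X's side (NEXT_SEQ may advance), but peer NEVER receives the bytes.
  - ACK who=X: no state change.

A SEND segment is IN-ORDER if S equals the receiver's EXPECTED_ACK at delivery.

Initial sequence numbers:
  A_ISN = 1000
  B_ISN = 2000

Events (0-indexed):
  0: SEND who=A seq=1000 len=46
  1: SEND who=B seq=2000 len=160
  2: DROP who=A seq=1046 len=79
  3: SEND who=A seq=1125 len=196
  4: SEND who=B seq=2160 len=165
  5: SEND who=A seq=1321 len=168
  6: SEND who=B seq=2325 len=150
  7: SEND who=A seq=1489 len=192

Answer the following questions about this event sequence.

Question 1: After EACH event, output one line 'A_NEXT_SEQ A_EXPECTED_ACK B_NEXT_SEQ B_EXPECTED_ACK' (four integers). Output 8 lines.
1046 2000 2000 1046
1046 2160 2160 1046
1125 2160 2160 1046
1321 2160 2160 1046
1321 2325 2325 1046
1489 2325 2325 1046
1489 2475 2475 1046
1681 2475 2475 1046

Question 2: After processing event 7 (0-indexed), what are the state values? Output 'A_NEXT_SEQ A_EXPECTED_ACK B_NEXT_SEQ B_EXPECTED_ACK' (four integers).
After event 0: A_seq=1046 A_ack=2000 B_seq=2000 B_ack=1046
After event 1: A_seq=1046 A_ack=2160 B_seq=2160 B_ack=1046
After event 2: A_seq=1125 A_ack=2160 B_seq=2160 B_ack=1046
After event 3: A_seq=1321 A_ack=2160 B_seq=2160 B_ack=1046
After event 4: A_seq=1321 A_ack=2325 B_seq=2325 B_ack=1046
After event 5: A_seq=1489 A_ack=2325 B_seq=2325 B_ack=1046
After event 6: A_seq=1489 A_ack=2475 B_seq=2475 B_ack=1046
After event 7: A_seq=1681 A_ack=2475 B_seq=2475 B_ack=1046

1681 2475 2475 1046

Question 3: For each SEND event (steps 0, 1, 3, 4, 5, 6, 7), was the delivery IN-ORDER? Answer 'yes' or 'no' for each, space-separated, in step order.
Answer: yes yes no yes no yes no

Derivation:
Step 0: SEND seq=1000 -> in-order
Step 1: SEND seq=2000 -> in-order
Step 3: SEND seq=1125 -> out-of-order
Step 4: SEND seq=2160 -> in-order
Step 5: SEND seq=1321 -> out-of-order
Step 6: SEND seq=2325 -> in-order
Step 7: SEND seq=1489 -> out-of-order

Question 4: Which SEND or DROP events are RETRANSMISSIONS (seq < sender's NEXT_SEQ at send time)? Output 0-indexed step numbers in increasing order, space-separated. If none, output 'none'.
Step 0: SEND seq=1000 -> fresh
Step 1: SEND seq=2000 -> fresh
Step 2: DROP seq=1046 -> fresh
Step 3: SEND seq=1125 -> fresh
Step 4: SEND seq=2160 -> fresh
Step 5: SEND seq=1321 -> fresh
Step 6: SEND seq=2325 -> fresh
Step 7: SEND seq=1489 -> fresh

Answer: none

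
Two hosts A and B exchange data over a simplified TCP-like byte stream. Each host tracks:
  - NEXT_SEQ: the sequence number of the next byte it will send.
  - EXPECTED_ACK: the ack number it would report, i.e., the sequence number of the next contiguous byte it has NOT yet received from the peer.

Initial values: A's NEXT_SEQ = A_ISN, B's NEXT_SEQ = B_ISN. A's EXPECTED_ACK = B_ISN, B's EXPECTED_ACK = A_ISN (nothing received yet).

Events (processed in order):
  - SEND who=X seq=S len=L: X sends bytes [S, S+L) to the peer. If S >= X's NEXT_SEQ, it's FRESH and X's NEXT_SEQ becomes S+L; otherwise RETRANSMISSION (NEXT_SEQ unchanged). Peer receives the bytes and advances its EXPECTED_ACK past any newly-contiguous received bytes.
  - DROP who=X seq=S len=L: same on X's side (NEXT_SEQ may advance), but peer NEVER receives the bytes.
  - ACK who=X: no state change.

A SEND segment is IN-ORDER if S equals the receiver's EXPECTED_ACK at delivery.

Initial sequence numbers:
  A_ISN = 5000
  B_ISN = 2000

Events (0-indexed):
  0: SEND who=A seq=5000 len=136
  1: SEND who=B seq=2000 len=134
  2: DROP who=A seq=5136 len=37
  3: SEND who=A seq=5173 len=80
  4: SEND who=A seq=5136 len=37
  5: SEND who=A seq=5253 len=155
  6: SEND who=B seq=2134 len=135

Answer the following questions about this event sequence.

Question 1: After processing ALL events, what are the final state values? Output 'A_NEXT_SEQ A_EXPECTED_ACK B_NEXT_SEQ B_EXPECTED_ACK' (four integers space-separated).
Answer: 5408 2269 2269 5408

Derivation:
After event 0: A_seq=5136 A_ack=2000 B_seq=2000 B_ack=5136
After event 1: A_seq=5136 A_ack=2134 B_seq=2134 B_ack=5136
After event 2: A_seq=5173 A_ack=2134 B_seq=2134 B_ack=5136
After event 3: A_seq=5253 A_ack=2134 B_seq=2134 B_ack=5136
After event 4: A_seq=5253 A_ack=2134 B_seq=2134 B_ack=5253
After event 5: A_seq=5408 A_ack=2134 B_seq=2134 B_ack=5408
After event 6: A_seq=5408 A_ack=2269 B_seq=2269 B_ack=5408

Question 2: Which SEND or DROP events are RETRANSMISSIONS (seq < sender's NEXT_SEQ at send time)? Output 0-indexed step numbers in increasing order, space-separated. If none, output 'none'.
Step 0: SEND seq=5000 -> fresh
Step 1: SEND seq=2000 -> fresh
Step 2: DROP seq=5136 -> fresh
Step 3: SEND seq=5173 -> fresh
Step 4: SEND seq=5136 -> retransmit
Step 5: SEND seq=5253 -> fresh
Step 6: SEND seq=2134 -> fresh

Answer: 4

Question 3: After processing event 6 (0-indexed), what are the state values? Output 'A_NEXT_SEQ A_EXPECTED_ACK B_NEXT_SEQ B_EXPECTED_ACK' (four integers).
After event 0: A_seq=5136 A_ack=2000 B_seq=2000 B_ack=5136
After event 1: A_seq=5136 A_ack=2134 B_seq=2134 B_ack=5136
After event 2: A_seq=5173 A_ack=2134 B_seq=2134 B_ack=5136
After event 3: A_seq=5253 A_ack=2134 B_seq=2134 B_ack=5136
After event 4: A_seq=5253 A_ack=2134 B_seq=2134 B_ack=5253
After event 5: A_seq=5408 A_ack=2134 B_seq=2134 B_ack=5408
After event 6: A_seq=5408 A_ack=2269 B_seq=2269 B_ack=5408

5408 2269 2269 5408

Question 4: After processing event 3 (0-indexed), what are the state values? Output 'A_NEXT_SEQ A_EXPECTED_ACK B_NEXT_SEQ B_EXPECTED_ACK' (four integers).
After event 0: A_seq=5136 A_ack=2000 B_seq=2000 B_ack=5136
After event 1: A_seq=5136 A_ack=2134 B_seq=2134 B_ack=5136
After event 2: A_seq=5173 A_ack=2134 B_seq=2134 B_ack=5136
After event 3: A_seq=5253 A_ack=2134 B_seq=2134 B_ack=5136

5253 2134 2134 5136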